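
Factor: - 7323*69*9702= -2^1*3^4*7^2*11^1*23^1*2441^1 = - 4902294474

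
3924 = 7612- 3688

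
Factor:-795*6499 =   -  3^1* 5^1 * 53^1*67^1*97^1 = -5166705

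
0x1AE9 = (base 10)6889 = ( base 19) 101b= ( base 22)E53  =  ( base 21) FD1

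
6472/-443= - 6472/443 = -14.61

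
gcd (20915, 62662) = 1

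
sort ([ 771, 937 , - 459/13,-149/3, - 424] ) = [ - 424, - 149/3,-459/13,  771,  937]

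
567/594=21/22=0.95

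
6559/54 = 6559/54 = 121.46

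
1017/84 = 12 + 3/28 = 12.11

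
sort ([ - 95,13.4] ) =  [ - 95 , 13.4 ] 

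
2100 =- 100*(  -  21)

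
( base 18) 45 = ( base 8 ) 115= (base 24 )35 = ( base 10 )77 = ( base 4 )1031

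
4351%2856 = 1495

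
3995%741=290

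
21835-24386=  - 2551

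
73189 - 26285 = 46904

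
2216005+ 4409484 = 6625489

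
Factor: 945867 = 3^1 * 13^1 * 79^1 * 307^1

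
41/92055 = 41/92055 = 0.00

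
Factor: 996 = 2^2  *3^1*83^1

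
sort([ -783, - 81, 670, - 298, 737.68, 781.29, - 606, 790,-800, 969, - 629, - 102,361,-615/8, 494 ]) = [ - 800 , - 783, -629, - 606,  -  298,-102, - 81 , - 615/8, 361, 494  ,  670, 737.68, 781.29,790,969 ] 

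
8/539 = 8/539 = 0.01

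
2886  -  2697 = 189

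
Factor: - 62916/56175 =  - 28/25 = - 2^2*5^( - 2)*7^1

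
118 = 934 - 816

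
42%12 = 6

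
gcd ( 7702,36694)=2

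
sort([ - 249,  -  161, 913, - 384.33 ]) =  [ - 384.33, - 249, - 161, 913]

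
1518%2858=1518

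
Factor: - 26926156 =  - 2^2*6731539^1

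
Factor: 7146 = 2^1*3^2 * 397^1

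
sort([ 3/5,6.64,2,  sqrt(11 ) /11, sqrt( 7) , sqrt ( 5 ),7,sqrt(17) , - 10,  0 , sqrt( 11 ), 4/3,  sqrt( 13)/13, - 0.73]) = [  -  10, - 0.73,0,sqrt( 13 )/13,sqrt( 11 )/11,3/5,  4/3,2 , sqrt( 5),sqrt(7),sqrt( 11),sqrt( 17), 6.64, 7]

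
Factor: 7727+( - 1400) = 6327 = 3^2*19^1 * 37^1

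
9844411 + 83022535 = 92866946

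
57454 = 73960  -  16506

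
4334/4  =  1083 + 1/2= 1083.50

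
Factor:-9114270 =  - 2^1*3^1*5^1* 11^1*71^1*389^1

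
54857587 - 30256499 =24601088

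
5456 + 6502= 11958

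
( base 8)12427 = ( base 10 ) 5399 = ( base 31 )5j5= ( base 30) 5TT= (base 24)98n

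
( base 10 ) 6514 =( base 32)6BI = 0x1972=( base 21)EG4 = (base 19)i0g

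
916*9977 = 9138932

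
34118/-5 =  - 34118/5 =- 6823.60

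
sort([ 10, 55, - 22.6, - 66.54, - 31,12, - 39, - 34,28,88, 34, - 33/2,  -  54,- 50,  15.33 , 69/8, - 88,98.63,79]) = [ - 88, - 66.54, - 54, - 50 , - 39, - 34,-31, - 22.6 , - 33/2,69/8,10, 12, 15.33,  28,34,55,79,88,98.63 ] 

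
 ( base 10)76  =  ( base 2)1001100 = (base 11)6A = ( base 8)114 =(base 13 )5b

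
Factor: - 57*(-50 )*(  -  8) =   -  2^4*3^1*5^2*19^1 = - 22800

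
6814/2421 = 6814/2421 =2.81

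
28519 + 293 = 28812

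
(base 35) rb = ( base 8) 1674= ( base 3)1022102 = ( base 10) 956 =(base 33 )SW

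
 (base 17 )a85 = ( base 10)3031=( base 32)2UN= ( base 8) 5727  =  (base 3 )11011021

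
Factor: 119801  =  11^1*10891^1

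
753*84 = 63252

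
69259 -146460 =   -  77201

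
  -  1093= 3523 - 4616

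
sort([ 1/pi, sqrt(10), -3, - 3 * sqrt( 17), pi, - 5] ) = [ - 3*sqrt (17), - 5,-3,1/pi,pi,sqrt(10) ]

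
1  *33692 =33692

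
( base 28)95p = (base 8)16065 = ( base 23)dem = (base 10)7221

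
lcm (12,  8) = 24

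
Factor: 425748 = 2^2*3^1*17^1*2087^1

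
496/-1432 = - 62/179 = - 0.35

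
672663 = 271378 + 401285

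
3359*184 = 618056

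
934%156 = 154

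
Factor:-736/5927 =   -  2^5*23^1*5927^(-1) 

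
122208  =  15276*8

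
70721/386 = 70721/386 = 183.22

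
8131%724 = 167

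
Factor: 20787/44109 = 3^( - 1)* 29^ (-1)*41^1 = 41/87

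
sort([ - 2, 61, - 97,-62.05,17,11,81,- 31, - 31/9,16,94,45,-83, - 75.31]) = [-97, - 83, - 75.31 , - 62.05,-31, -31/9,  -  2,11, 16,17, 45,61,  81, 94 ] 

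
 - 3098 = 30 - 3128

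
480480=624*770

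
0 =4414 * 0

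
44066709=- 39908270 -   -  83974979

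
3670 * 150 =550500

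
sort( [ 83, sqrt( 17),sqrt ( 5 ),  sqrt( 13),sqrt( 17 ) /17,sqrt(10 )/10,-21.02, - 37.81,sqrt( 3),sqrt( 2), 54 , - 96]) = [ - 96, - 37.81, - 21.02 , sqrt(17) /17, sqrt( 10)/10,sqrt( 2), sqrt( 3), sqrt( 5 ),sqrt( 13),sqrt (17), 54,83 ]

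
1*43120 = 43120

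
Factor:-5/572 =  - 2^ ( - 2)*5^1*11^( - 1)*13^ ( - 1) 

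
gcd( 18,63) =9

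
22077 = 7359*3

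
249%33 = 18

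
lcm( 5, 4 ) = 20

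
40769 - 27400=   13369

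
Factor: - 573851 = - 573851^1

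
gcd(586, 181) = 1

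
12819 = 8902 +3917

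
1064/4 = 266 =266.00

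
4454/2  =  2227 = 2227.00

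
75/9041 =75/9041 = 0.01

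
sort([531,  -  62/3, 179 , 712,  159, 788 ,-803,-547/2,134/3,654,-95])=[- 803,-547/2, - 95, - 62/3, 134/3, 159,179,531, 654, 712, 788]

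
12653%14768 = 12653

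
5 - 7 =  - 2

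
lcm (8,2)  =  8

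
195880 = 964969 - 769089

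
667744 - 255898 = 411846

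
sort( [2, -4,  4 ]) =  [ - 4,2,4]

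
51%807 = 51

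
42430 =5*8486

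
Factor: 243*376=2^3*3^5*47^1 = 91368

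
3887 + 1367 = 5254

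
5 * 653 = 3265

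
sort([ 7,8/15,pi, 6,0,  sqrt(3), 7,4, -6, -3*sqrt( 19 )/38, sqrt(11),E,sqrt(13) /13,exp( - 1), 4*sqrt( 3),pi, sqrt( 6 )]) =[-6, - 3 * sqrt( 19 ) /38, 0,  sqrt( 13)/13,exp( - 1), 8/15,sqrt( 3),sqrt( 6), E,  pi,  pi,sqrt( 11 ), 4,6,4*sqrt( 3),7, 7] 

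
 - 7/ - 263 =7/263=0.03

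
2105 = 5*421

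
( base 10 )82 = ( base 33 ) 2g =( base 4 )1102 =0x52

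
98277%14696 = 10101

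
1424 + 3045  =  4469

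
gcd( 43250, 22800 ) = 50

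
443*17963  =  7957609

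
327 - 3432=- 3105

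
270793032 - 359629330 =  - 88836298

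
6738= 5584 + 1154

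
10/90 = 1/9 = 0.11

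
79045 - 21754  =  57291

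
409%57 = 10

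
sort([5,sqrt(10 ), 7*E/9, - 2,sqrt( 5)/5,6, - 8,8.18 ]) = [ - 8,- 2, sqrt( 5 ) /5,7*E/9,sqrt (10 ), 5, 6 , 8.18 ] 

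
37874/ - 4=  - 18937/2 = -9468.50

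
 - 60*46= - 2760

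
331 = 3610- 3279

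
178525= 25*7141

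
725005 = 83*8735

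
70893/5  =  70893/5 = 14178.60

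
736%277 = 182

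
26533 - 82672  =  -56139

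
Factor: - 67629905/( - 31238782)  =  2^( - 1)*5^1*7^1 * 1932283^1*15619391^(-1 ) 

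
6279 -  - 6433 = 12712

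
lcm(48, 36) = 144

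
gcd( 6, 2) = 2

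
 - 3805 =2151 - 5956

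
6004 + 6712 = 12716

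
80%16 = 0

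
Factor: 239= 239^1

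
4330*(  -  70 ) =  - 303100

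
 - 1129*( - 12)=13548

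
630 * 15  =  9450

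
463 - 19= 444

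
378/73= 5 + 13/73 = 5.18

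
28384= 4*7096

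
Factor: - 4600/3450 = - 4/3 = -2^2*3^( - 1)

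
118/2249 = 118/2249 = 0.05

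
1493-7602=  - 6109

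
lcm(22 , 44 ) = 44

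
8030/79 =101 + 51/79 = 101.65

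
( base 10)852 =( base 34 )p2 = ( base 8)1524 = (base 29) 10b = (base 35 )oc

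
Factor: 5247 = 3^2*11^1 * 53^1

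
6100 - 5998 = 102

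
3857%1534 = 789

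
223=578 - 355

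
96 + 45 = 141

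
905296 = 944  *959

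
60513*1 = 60513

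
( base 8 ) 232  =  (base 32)4q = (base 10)154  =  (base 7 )310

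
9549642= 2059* 4638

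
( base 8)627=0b110010111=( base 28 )EF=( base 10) 407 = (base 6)1515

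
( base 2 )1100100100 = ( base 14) 416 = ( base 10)804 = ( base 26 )14o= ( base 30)QO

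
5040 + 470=5510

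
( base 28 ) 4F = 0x7f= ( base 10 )127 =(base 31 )43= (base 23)5C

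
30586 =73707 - 43121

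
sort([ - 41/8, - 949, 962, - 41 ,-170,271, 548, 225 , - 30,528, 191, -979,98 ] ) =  [-979, - 949,-170, - 41, - 30, - 41/8, 98, 191,225,271,  528, 548, 962]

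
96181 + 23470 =119651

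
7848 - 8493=-645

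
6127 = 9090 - 2963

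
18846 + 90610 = 109456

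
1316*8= 10528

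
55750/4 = 27875/2 = 13937.50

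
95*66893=6354835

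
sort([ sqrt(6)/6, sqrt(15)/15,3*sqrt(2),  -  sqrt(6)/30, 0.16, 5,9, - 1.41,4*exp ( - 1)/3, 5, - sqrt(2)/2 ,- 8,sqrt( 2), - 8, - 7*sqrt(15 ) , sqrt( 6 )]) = [ - 7*sqrt( 15), -8, - 8, - 1.41,- sqrt ( 2 )/2, - sqrt( 6 ) /30,0.16,  sqrt( 15)/15,sqrt( 6)/6,4*exp (  -  1) /3,sqrt(2),sqrt (6), 3*sqrt (2),  5, 5 , 9]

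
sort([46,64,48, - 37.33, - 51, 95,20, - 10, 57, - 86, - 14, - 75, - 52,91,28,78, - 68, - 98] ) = [ - 98, - 86, - 75, - 68, - 52 , - 51, - 37.33, - 14, - 10,20 , 28,46,48,57, 64,78 , 91,95 ] 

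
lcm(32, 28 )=224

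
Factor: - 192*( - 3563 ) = 684096= 2^6 * 3^1 * 7^1 * 509^1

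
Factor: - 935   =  -5^1*11^1 * 17^1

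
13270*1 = 13270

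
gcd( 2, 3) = 1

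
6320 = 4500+1820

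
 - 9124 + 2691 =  - 6433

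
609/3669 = 203/1223=0.17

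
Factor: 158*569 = 2^1*79^1*569^1=   89902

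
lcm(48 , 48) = 48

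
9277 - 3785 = 5492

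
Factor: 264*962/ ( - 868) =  - 2^2 * 3^1*7^ (-1)*11^1*13^1 * 31^( -1)*37^1 = - 63492/217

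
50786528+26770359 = 77556887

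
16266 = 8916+7350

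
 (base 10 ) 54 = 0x36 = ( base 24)26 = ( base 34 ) 1K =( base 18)30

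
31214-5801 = 25413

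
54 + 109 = 163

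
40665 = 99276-58611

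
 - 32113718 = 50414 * (  -  637 ) 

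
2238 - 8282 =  - 6044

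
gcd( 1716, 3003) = 429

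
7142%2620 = 1902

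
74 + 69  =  143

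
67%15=7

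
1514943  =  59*25677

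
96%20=16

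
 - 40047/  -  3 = 13349/1=13349.00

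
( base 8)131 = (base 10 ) 89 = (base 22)41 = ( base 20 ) 49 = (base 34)2L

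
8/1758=4/879 = 0.00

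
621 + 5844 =6465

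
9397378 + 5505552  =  14902930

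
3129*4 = 12516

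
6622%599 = 33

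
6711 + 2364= 9075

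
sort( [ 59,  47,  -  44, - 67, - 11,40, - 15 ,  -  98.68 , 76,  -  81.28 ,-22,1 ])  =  [ - 98.68, - 81.28, - 67,-44, - 22, - 15,-11, 1,  40, 47, 59,76 ]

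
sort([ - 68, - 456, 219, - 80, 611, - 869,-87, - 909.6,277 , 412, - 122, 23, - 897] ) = [ - 909.6, - 897, - 869, - 456, - 122, - 87 , - 80 ,-68, 23, 219, 277, 412, 611 ]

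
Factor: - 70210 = -2^1*5^1*7^1*17^1*59^1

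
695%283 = 129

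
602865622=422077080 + 180788542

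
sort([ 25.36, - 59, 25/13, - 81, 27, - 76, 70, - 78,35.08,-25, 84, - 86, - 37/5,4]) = [  -  86, - 81,  -  78,-76, - 59, - 25,- 37/5, 25/13,4, 25.36, 27, 35.08,70, 84 ]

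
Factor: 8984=2^3*1123^1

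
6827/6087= 1 +740/6087 = 1.12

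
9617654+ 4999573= 14617227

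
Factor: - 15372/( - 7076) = 3^2*7^1*29^( - 1) =63/29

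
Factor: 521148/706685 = 2^2*3^1*5^ (-1 ) * 7^( - 1) * 61^( - 1 ) * 137^1*317^1*331^( - 1 )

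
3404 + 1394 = 4798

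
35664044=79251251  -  43587207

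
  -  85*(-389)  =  33065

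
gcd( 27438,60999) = 3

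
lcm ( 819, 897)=18837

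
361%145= 71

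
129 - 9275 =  - 9146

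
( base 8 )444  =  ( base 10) 292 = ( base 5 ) 2132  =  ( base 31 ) 9D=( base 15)147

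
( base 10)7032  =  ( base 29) 8ae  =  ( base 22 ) EBE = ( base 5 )211112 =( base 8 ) 15570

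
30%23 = 7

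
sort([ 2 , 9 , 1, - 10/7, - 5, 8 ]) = [  -  5, - 10/7, 1,2,8, 9 ]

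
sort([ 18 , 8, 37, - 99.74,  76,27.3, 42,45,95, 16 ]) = [-99.74,8,16  ,  18,27.3, 37, 42 , 45, 76, 95]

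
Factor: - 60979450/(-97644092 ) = 4355675/6974578 = 2^(  -  1)*5^2*13^(-1)*59^1*2953^1  *268253^( - 1)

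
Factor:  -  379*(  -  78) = 29562 = 2^1 * 3^1 *13^1*379^1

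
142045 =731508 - 589463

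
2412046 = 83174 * 29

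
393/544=393/544 = 0.72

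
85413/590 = 144+453/590 = 144.77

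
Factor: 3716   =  2^2*929^1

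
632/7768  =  79/971=0.08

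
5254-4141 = 1113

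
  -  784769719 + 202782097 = -581987622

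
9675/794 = 9675/794 = 12.19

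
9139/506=9139/506 = 18.06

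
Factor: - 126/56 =-2^( - 2)*3^2  =  - 9/4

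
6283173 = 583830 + 5699343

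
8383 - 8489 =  - 106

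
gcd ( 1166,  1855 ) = 53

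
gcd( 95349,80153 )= 1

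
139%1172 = 139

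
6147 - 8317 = - 2170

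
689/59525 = 689/59525  =  0.01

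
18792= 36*522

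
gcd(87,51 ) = 3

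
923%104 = 91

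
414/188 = 2  +  19/94= 2.20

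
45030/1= 45030 = 45030.00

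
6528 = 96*68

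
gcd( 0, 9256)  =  9256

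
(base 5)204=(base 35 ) 1J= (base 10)54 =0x36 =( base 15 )39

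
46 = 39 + 7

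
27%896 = 27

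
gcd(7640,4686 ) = 2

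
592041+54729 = 646770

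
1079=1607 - 528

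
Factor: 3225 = 3^1 * 5^2*43^1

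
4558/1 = 4558 = 4558.00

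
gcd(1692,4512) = 564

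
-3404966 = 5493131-8898097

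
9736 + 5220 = 14956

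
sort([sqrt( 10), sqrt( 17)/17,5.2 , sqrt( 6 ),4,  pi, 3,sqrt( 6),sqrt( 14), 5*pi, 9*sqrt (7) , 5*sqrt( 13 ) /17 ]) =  [sqrt( 17 )/17,5*sqrt( 13)/17,sqrt( 6),sqrt(6) , 3,pi, sqrt( 10),sqrt( 14), 4, 5.2, 5*pi,9*sqrt( 7)]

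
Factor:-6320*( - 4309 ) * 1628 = 2^6*5^1*11^1 * 31^1*37^1*79^1*139^1 = 44335128640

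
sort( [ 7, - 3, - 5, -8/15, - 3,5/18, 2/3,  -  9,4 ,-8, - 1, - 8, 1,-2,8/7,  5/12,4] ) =[ - 9, -8, - 8,-5, - 3, - 3,-2, - 1 , - 8/15,5/18, 5/12,  2/3,1,  8/7 , 4,4, 7] 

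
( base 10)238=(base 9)284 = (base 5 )1423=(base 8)356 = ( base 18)D4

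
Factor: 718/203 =2^1 *7^ ( - 1)*29^( - 1 )*359^1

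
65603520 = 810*80992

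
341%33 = 11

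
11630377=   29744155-18113778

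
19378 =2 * 9689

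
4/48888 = 1/12222= 0.00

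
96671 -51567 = 45104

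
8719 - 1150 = 7569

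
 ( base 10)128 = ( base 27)4K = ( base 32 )40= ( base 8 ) 200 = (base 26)4O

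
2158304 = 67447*32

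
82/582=41/291 = 0.14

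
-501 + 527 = 26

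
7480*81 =605880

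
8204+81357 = 89561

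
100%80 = 20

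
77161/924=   11023/132 = 83.51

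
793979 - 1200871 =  - 406892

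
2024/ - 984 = -3 + 116/123=-2.06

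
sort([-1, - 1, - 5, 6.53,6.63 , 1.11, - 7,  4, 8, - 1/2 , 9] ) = [- 7,-5, - 1,  -  1,  -  1/2,1.11, 4, 6.53, 6.63, 8, 9 ] 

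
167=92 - -75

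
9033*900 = 8129700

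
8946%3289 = 2368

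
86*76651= 6591986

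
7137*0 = 0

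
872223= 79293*11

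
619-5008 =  - 4389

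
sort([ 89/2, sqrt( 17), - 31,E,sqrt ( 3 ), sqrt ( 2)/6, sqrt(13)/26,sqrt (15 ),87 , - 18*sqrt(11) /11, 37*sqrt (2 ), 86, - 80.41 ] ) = [ - 80.41,  -  31, - 18*sqrt(11)/11, sqrt(13 )/26, sqrt(  2)/6, sqrt ( 3), E,sqrt ( 15), sqrt( 17),89/2, 37*sqrt (2),86,87]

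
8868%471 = 390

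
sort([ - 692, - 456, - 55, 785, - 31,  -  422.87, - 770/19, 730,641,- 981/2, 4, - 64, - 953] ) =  [  -  953, - 692,-981/2, - 456, - 422.87, - 64,-55,-770/19, - 31, 4, 641, 730 , 785 ]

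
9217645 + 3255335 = 12472980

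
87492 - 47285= 40207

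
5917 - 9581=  - 3664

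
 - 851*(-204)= 173604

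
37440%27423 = 10017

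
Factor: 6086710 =2^1*5^1*7^1*89^1*977^1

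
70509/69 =23503/23 =1021.87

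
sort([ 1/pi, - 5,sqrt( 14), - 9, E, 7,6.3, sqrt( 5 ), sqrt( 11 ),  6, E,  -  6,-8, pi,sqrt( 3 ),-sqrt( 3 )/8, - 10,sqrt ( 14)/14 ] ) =[- 10,-9,-8, - 6,-5 ,-sqrt( 3 )/8, sqrt( 14)/14,  1/pi, sqrt( 3), sqrt(5) , E,E,pi, sqrt( 11 ), sqrt( 14 ), 6, 6.3, 7 ] 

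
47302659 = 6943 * 6813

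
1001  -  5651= - 4650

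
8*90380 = 723040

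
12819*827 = 10601313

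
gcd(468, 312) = 156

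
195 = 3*65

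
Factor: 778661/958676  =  2^(-2)*13^1*61^( - 1 ) *89^1*673^1*3929^( -1 )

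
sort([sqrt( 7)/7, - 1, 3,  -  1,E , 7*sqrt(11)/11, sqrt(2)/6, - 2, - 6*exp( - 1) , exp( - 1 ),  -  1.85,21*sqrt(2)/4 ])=[-6*exp( - 1), - 2, - 1.85,-1, - 1, sqrt( 2 ) /6 , exp ( - 1),sqrt(7) /7, 7*sqrt(11)/11,E, 3, 21*sqrt(2)/4] 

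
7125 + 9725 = 16850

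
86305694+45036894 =131342588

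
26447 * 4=105788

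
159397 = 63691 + 95706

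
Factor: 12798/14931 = 6/7 = 2^1*3^1*7^(-1)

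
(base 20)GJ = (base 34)9x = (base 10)339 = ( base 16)153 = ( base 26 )D1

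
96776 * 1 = 96776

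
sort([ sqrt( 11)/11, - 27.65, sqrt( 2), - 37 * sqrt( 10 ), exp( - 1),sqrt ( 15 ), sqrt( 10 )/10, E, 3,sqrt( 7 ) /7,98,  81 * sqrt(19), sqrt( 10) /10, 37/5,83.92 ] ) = [ - 37*sqrt( 10 ), - 27.65, sqrt( 11) /11, sqrt( 10) /10,sqrt(10 ) /10, exp( - 1 ), sqrt( 7 )/7 , sqrt ( 2 ),E, 3,sqrt(15), 37/5, 83.92, 98, 81*sqrt (19 ) ] 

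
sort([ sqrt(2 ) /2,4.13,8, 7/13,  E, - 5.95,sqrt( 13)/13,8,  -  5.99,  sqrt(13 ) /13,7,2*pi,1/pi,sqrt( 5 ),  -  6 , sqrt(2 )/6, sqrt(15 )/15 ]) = [ - 6,  -  5.99,-5.95, sqrt( 2)/6,sqrt( 15) /15,sqrt(13)/13, sqrt( 13 )/13,1/pi,7/13,sqrt( 2 ) /2,sqrt (5),E,4.13, 2*pi,7, 8  ,  8] 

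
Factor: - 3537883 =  - 23^1*193^1*797^1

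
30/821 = 30/821 = 0.04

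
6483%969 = 669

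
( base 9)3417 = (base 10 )2527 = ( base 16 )9df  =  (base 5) 40102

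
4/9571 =4/9571 = 0.00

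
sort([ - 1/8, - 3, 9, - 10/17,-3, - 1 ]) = [ - 3,- 3,-1,-10/17, - 1/8 , 9]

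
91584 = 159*576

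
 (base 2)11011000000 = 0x6c0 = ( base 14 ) 8b6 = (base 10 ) 1728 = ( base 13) a2c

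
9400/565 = 1880/113 = 16.64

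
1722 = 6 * 287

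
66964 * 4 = 267856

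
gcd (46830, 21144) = 6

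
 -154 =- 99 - 55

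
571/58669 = 571/58669 = 0.01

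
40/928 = 5/116 = 0.04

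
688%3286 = 688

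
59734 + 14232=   73966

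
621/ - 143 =-5 + 94/143 = - 4.34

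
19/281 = 19/281 = 0.07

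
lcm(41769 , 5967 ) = 41769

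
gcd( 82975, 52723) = 1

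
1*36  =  36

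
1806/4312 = 129/308 = 0.42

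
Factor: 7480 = 2^3*5^1*11^1*17^1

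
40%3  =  1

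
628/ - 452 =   -  2 + 69/113 = - 1.39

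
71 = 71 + 0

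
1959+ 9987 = 11946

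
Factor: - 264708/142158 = -2^1*3^3*29^(-1 )=- 54/29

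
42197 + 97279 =139476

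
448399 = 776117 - 327718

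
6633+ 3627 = 10260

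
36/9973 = 36/9973 = 0.00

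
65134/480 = 135 + 167/240  =  135.70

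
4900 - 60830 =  - 55930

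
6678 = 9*742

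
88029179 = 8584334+79444845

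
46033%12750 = 7783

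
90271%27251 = 8518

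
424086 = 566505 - 142419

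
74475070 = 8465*8798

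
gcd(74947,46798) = 1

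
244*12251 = 2989244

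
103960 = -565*( - 184)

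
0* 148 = 0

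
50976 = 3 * 16992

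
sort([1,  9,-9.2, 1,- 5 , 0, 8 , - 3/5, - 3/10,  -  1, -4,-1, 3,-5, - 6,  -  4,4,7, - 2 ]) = [-9.2,-6, - 5, - 5, - 4, - 4, - 2,-1, - 1 , - 3/5, - 3/10, 0, 1 , 1, 3, 4, 7,8,  9] 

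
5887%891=541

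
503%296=207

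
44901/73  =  44901/73 = 615.08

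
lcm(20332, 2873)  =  264316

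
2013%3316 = 2013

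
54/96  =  9/16= 0.56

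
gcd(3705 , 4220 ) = 5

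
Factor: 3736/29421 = 2^3 * 3^(-2 )*7^(-1 ) = 8/63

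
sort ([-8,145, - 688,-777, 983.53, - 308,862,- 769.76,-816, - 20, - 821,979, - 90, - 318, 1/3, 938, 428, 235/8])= [ - 821  ,  -  816,  -  777,-769.76,  -  688, - 318, - 308,-90,-20 ,-8,1/3 , 235/8,145,428, 862, 938,979, 983.53]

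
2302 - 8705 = - 6403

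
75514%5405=5249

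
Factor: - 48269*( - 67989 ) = 3281761041 = 3^1 * 13^1*47^1*79^1*131^1*173^1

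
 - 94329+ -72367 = -166696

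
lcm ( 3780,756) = 3780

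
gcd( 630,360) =90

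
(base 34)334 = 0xdf6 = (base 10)3574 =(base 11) 275A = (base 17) C64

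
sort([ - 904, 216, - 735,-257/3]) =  [ - 904, - 735, - 257/3,216 ] 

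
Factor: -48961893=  - 3^1*16320631^1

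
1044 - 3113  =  -2069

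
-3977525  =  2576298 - 6553823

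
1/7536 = 1/7536=0.00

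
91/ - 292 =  - 91/292= - 0.31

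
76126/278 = 273 + 116/139 = 273.83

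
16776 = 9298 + 7478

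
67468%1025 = 843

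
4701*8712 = 40955112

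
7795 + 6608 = 14403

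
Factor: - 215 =-5^1 * 43^1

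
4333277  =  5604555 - 1271278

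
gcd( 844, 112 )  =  4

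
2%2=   0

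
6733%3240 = 253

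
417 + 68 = 485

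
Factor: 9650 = 2^1*5^2*193^1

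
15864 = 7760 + 8104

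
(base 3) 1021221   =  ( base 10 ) 943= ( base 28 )15J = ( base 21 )22j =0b1110101111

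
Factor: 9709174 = 2^1*23^1*83^1*2543^1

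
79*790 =62410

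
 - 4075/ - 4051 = 1+24/4051 = 1.01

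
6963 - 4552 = 2411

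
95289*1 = 95289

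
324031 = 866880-542849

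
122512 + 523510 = 646022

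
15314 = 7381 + 7933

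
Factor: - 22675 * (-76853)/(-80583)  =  -1742641775/80583 = - 3^( - 1)*5^2*7^1*907^1 * 10979^1 *26861^( - 1)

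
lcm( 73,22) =1606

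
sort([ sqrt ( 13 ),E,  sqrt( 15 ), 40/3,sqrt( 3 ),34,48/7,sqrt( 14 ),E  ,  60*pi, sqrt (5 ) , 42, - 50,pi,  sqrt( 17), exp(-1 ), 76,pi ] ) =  [ - 50, exp( - 1 ),sqrt( 3 ), sqrt(5 ),  E, E,pi,pi , sqrt( 13),sqrt( 14),sqrt( 15), sqrt(17), 48/7,40/3, 34,42, 76,60*pi]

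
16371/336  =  5457/112 = 48.72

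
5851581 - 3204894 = 2646687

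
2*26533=53066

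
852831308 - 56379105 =796452203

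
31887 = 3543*9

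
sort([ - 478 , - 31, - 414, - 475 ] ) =[-478, - 475, - 414, - 31] 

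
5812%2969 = 2843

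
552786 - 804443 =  - 251657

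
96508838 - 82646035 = 13862803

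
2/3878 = 1/1939 = 0.00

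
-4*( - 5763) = 23052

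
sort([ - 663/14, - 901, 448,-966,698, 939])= [ - 966, - 901,-663/14,448 , 698 , 939 ]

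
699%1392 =699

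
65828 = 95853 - 30025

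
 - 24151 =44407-68558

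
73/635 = 73/635 =0.11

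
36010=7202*5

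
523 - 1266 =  - 743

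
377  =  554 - 177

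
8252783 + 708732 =8961515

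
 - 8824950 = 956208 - 9781158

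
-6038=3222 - 9260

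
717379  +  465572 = 1182951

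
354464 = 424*836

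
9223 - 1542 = 7681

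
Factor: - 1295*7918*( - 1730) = 17739091300 = 2^2*5^2*7^1*37^2  *  107^1*173^1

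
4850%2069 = 712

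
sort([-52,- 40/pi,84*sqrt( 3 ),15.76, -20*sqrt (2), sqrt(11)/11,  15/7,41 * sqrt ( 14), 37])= [ - 52,-20*sqrt( 2), - 40/pi, sqrt(11)/11,  15/7,15.76,37, 84 * sqrt( 3),41 * sqrt( 14 ) ]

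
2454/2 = 1227 =1227.00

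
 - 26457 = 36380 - 62837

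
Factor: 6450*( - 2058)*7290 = - 96768189000 = - 2^3*3^8*5^3*7^3*43^1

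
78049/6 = 78049/6 = 13008.17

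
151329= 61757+89572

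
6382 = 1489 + 4893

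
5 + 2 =7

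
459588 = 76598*6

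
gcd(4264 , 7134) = 82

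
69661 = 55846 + 13815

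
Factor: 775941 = 3^1 * 19^1*13613^1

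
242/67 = 3 + 41/67 = 3.61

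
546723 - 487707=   59016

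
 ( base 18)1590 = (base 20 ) j0e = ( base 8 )16676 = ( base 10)7614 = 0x1dbe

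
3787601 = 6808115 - 3020514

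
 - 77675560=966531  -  78642091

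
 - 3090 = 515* ( - 6 ) 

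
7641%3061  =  1519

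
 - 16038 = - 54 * 297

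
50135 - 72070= -21935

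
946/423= 946/423 = 2.24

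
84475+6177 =90652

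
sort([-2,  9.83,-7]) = [ - 7, - 2,  9.83]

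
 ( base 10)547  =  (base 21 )151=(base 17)1F3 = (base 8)1043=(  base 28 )jf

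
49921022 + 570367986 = 620289008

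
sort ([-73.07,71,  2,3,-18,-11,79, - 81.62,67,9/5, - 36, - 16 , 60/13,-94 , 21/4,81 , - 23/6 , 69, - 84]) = [ - 94, - 84 , - 81.62, - 73.07, - 36, - 18, - 16, - 11, - 23/6,9/5 , 2, 3, 60/13, 21/4,67,69,71,79,  81]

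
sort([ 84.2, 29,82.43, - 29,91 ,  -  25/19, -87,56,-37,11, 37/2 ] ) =[ - 87, - 37,-29, - 25/19,11,37/2,29,56 , 82.43, 84.2,91] 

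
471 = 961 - 490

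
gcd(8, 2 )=2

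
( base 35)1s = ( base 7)120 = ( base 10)63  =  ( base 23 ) 2h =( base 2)111111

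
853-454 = 399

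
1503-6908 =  - 5405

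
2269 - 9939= - 7670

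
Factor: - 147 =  - 3^1*7^2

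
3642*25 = 91050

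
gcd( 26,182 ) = 26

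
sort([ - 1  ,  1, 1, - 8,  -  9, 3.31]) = [ - 9, - 8, - 1, 1, 1,3.31 ]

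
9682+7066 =16748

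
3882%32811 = 3882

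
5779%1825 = 304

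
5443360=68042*80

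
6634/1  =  6634=6634.00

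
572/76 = 143/19= 7.53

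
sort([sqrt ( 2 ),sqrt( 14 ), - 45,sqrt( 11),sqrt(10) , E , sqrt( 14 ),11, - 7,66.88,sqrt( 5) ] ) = [-45, - 7, sqrt( 2), sqrt( 5 ), E,sqrt( 10 ),sqrt( 11 ),sqrt( 14),sqrt( 14 ),  11,  66.88]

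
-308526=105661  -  414187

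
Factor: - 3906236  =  - 2^2*976559^1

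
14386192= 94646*152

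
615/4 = 615/4=153.75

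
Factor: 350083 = 23^1*31^1 *491^1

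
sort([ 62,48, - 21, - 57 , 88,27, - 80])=[-80, - 57, - 21,27,48,62,88 ] 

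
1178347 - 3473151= - 2294804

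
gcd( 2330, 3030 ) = 10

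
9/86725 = 9/86725 = 0.00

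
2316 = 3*772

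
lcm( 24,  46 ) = 552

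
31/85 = 31/85 = 0.36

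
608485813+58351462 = 666837275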